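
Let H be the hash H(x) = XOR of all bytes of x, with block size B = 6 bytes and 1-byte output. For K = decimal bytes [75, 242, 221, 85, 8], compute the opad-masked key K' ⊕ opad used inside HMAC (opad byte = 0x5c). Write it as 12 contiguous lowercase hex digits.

17ae8109545c

Key decimal bytes [75, 242, 221, 85, 8] = 4b f2 dd 55 08 is 5 bytes ≤ B = 6; zero-pad to 6 bytes: K' = 4b f2 dd 55 08 00.
XOR each byte with 0x5c: 4b⊕5c=17, f2⊕5c=ae, dd⊕5c=81, 55⊕5c=09, 08⊕5c=54, 00⊕5c=5c.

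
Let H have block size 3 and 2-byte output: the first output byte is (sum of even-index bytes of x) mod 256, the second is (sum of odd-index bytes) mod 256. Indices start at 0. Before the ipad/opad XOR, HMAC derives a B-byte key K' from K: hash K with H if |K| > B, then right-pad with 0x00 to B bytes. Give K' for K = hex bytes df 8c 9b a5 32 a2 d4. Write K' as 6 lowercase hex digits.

|K| = 7 > B = 3, so first hash the key.
H(K): even-index sum = 640 mod 256 = 128; odd-index sum = 467 mod 256 = 211 → 80 d3.
Zero-pad H(K) = 80 d3 to 3 bytes: K' = 80 d3 00.

80d300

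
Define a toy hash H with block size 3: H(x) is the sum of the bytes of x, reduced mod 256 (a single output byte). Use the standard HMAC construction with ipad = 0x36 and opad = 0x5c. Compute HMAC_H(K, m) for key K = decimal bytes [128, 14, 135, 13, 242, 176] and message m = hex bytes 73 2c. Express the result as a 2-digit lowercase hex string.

4d

Key decimal bytes [128, 14, 135, 13, 242, 176] = 80 0e 87 0d f2 b0 is 6 bytes > B = 3, so hash it first: H(key) = c4, then zero-pad to 3 bytes: K' = c4 00 00.
K' ⊕ ipad = f2 36 36.  K' ⊕ opad = 98 5c 5c.
Inner input = (K'⊕ipad) ∥ m = f2 36 36 ∥ 73 2c.
Inner hash: sum = 242+54+54+115+44 = 509; mod 256 = 253 → fd.
Outer input = (K'⊕opad) ∥ inner = 98 5c 5c ∥ fd.
Outer hash (tag): sum = 152+92+92+253 = 589; mod 256 = 77 → 4d.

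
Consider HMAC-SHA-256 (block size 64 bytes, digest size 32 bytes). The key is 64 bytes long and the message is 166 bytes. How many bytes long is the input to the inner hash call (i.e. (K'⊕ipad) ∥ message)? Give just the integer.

Key is 64 ≤ 64 bytes, zero-padded: |K'| = 64.
Inner input = (K'⊕ipad) ∥ m → 64 + 166 = 230 bytes.

230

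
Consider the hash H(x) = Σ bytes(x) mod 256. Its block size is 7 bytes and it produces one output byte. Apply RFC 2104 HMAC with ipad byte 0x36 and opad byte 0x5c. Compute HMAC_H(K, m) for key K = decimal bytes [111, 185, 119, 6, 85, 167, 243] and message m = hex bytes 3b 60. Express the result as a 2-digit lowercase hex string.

Key decimal bytes [111, 185, 119, 6, 85, 167, 243] = 6f b9 77 06 55 a7 f3 is exactly B = 7 bytes: K' = 6f b9 77 06 55 a7 f3.
K' ⊕ ipad = 59 8f 41 30 63 91 c5.  K' ⊕ opad = 33 e5 2b 5a 09 fb af.
Inner input = (K'⊕ipad) ∥ m = 59 8f 41 30 63 91 c5 ∥ 3b 60.
Inner hash: sum = 89+143+65+48+99+145+197+59+96 = 941; mod 256 = 173 → ad.
Outer input = (K'⊕opad) ∥ inner = 33 e5 2b 5a 09 fb af ∥ ad.
Outer hash (tag): sum = 51+229+43+90+9+251+175+173 = 1021; mod 256 = 253 → fd.

fd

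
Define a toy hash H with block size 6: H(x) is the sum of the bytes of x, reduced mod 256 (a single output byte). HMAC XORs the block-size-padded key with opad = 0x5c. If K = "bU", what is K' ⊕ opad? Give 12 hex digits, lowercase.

Key "bU" = 62 55 is 2 bytes ≤ B = 6; zero-pad to 6 bytes: K' = 62 55 00 00 00 00.
XOR each byte with 0x5c: 62⊕5c=3e, 55⊕5c=09, 00⊕5c=5c, 00⊕5c=5c, 00⊕5c=5c, 00⊕5c=5c.

3e095c5c5c5c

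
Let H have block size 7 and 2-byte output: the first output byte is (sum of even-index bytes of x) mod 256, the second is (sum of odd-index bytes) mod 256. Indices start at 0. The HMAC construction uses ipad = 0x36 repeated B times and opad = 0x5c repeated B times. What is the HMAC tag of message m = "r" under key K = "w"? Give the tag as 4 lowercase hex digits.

53f7

Key "w" = 77 is 1 byte ≤ B = 7; zero-pad to 7 bytes: K' = 77 00 00 00 00 00 00.
K' ⊕ ipad = 41 36 36 36 36 36 36.  K' ⊕ opad = 2b 5c 5c 5c 5c 5c 5c.
Inner input = (K'⊕ipad) ∥ m = 41 36 36 36 36 36 36 ∥ 72.
Inner hash: even-index sum = 227 mod 256 = 227; odd-index sum = 276 mod 256 = 20 → e3 14.
Outer input = (K'⊕opad) ∥ inner = 2b 5c 5c 5c 5c 5c 5c ∥ e3 14.
Outer hash (tag): even-index sum = 339 mod 256 = 83; odd-index sum = 503 mod 256 = 247 → 53 f7.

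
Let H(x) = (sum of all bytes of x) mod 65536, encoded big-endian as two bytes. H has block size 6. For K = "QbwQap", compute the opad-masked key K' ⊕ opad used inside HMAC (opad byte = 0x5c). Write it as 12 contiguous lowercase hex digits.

0d3e2b0d3d2c

Key "QbwQap" = 51 62 77 51 61 70 is exactly B = 6 bytes: K' = 51 62 77 51 61 70.
XOR each byte with 0x5c: 51⊕5c=0d, 62⊕5c=3e, 77⊕5c=2b, 51⊕5c=0d, 61⊕5c=3d, 70⊕5c=2c.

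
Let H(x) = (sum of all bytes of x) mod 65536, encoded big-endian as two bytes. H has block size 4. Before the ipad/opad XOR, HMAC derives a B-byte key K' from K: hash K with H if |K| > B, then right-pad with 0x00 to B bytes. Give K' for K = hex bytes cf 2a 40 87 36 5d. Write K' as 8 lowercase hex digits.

02530000

|K| = 6 > B = 4, so first hash the key.
H(K): sum = 207+42+64+135+54+93 = 595 → 02 53.
Zero-pad H(K) = 02 53 to 4 bytes: K' = 02 53 00 00.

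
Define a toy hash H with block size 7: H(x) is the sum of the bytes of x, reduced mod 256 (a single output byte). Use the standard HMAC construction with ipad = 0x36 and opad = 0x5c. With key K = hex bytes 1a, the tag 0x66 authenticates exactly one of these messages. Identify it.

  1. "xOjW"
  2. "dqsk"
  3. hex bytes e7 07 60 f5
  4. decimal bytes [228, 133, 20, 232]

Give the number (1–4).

1

Key hex bytes 1a is 1 byte ≤ B = 7; zero-pad to 7 bytes: K' = 1a 00 00 00 00 00 00.
K' ⊕ ipad = 2c 36 36 36 36 36 36; K' ⊕ opad = 46 5c 5c 5c 5c 5c 5c.
m1: inner = H(2c 36 36 36 36 36 36 78 4f 6a 57) = f8; tag = H(46 5c 5c 5c 5c 5c 5c f8) = 66 ← matches
m2: inner = H(2c 36 36 36 36 36 36 64 71 73 6b) = 23; tag = H(46 5c 5c 5c 5c 5c 5c 23) = 91
m3: inner = H(2c 36 36 36 36 36 36 e7 07 60 f5) = b3; tag = H(46 5c 5c 5c 5c 5c 5c b3) = 21
m4: inner = H(2c 36 36 36 36 36 36 e4 85 14 e8) = d5; tag = H(46 5c 5c 5c 5c 5c 5c d5) = 43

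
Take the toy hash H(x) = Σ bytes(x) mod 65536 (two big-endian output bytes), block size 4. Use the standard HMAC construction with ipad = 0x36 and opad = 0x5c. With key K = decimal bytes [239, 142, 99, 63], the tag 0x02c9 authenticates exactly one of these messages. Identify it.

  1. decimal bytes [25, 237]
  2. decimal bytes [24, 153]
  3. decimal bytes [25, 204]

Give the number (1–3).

2

Key decimal bytes [239, 142, 99, 63] = ef 8e 63 3f is exactly B = 4 bytes: K' = ef 8e 63 3f.
K' ⊕ ipad = d9 b8 55 09; K' ⊕ opad = b3 d2 3f 63.
m1: inner = H(d9 b8 55 09 19 ed) = 02 f5; tag = H(b3 d2 3f 63 02 f5) = 031e
m2: inner = H(d9 b8 55 09 18 99) = 02 a0; tag = H(b3 d2 3f 63 02 a0) = 02c9 ← matches
m3: inner = H(d9 b8 55 09 19 cc) = 02 d4; tag = H(b3 d2 3f 63 02 d4) = 02fd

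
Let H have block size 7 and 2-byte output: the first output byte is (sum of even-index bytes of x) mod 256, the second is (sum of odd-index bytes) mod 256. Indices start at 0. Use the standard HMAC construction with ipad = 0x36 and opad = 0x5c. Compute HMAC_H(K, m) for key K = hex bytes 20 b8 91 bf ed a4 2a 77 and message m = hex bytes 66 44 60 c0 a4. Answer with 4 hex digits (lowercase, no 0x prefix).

Key hex bytes 20 b8 91 bf ed a4 2a 77 is 8 bytes > B = 7, so hash it first: H(key) = c8 92, then zero-pad to 7 bytes: K' = c8 92 00 00 00 00 00.
K' ⊕ ipad = fe a4 36 36 36 36 36.  K' ⊕ opad = 94 ce 5c 5c 5c 5c 5c.
Inner input = (K'⊕ipad) ∥ m = fe a4 36 36 36 36 36 ∥ 66 44 60 c0 a4.
Inner hash: even-index sum = 676 mod 256 = 164; odd-index sum = 634 mod 256 = 122 → a4 7a.
Outer input = (K'⊕opad) ∥ inner = 94 ce 5c 5c 5c 5c 5c ∥ a4 7a.
Outer hash (tag): even-index sum = 546 mod 256 = 34; odd-index sum = 554 mod 256 = 42 → 22 2a.

222a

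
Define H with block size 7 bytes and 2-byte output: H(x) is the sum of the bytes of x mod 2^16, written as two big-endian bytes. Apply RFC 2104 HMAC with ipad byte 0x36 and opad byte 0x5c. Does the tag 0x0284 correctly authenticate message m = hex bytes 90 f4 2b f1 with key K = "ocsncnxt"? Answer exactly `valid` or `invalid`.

valid

Key "ocsncnxt" = 6f 63 73 6e 63 6e 78 74 is 8 bytes > B = 7, so hash it first: H(key) = 03 70, then zero-pad to 7 bytes: K' = 03 70 00 00 00 00 00.
K' ⊕ ipad = 35 46 36 36 36 36 36; K' ⊕ opad = 5f 2c 5c 5c 5c 5c 5c.
Inner hash: sum = 53+70+54+54+54+54+54+144+244+43+241 = 1065 → 04 29.
Outer hash (recomputed tag): sum = 95+44+92+92+92+92+92+4+41 = 644 → 02 84.
Recomputed tag = 0284; claimed = 0284 → match.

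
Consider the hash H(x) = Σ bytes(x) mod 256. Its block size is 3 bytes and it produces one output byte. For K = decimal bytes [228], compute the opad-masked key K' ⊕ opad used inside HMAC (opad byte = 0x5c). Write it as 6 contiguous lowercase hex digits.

b85c5c

Key decimal bytes [228] = e4 is 1 byte ≤ B = 3; zero-pad to 3 bytes: K' = e4 00 00.
XOR each byte with 0x5c: e4⊕5c=b8, 00⊕5c=5c, 00⊕5c=5c.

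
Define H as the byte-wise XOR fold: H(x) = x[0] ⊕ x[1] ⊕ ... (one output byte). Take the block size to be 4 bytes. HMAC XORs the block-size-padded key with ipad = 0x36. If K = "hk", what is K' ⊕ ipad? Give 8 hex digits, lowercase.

5e5d3636

Key "hk" = 68 6b is 2 bytes ≤ B = 4; zero-pad to 4 bytes: K' = 68 6b 00 00.
XOR each byte with 0x36: 68⊕36=5e, 6b⊕36=5d, 00⊕36=36, 00⊕36=36.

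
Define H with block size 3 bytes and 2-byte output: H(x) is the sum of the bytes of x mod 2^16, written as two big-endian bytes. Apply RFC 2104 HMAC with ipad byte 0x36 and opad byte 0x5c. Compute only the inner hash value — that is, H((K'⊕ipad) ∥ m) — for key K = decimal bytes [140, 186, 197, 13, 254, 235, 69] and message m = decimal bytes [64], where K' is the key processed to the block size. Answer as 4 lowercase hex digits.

0118

Key decimal bytes [140, 186, 197, 13, 254, 235, 69] = 8c ba c5 0d fe eb 45 is 7 bytes > B = 3, so hash it first: H(key) = 04 46, then zero-pad to 3 bytes: K' = 04 46 00.
K' ⊕ ipad = 32 70 36.
Inner input = 32 70 36 ∥ 40.
Inner hash: sum = 50+112+54+64 = 280 → 01 18.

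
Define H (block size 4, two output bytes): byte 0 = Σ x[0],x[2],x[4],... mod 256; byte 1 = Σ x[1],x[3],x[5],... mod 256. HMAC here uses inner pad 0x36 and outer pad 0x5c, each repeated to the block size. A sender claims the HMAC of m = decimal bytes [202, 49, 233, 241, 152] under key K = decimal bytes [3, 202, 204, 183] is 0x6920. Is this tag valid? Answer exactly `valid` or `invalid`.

valid

Key decimal bytes [3, 202, 204, 183] = 03 ca cc b7 is exactly B = 4 bytes: K' = 03 ca cc b7.
K' ⊕ ipad = 35 fc fa 81; K' ⊕ opad = 5f 96 90 eb.
Inner hash: even-index sum = 890 mod 256 = 122; odd-index sum = 671 mod 256 = 159 → 7a 9f.
Outer hash (recomputed tag): even-index sum = 361 mod 256 = 105; odd-index sum = 544 mod 256 = 32 → 69 20.
Recomputed tag = 6920; claimed = 6920 → match.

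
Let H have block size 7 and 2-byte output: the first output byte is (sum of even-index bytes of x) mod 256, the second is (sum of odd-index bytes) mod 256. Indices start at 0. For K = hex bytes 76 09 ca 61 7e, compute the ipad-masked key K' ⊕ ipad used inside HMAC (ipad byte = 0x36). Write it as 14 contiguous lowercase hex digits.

Key hex bytes 76 09 ca 61 7e is 5 bytes ≤ B = 7; zero-pad to 7 bytes: K' = 76 09 ca 61 7e 00 00.
XOR each byte with 0x36: 76⊕36=40, 09⊕36=3f, ca⊕36=fc, 61⊕36=57, 7e⊕36=48, 00⊕36=36, 00⊕36=36.

403ffc57483636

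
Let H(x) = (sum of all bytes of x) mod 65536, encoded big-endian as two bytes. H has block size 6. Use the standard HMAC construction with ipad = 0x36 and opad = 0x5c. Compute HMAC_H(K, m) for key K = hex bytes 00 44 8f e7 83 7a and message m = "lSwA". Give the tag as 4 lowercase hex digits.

03b5

Key hex bytes 00 44 8f e7 83 7a is exactly B = 6 bytes: K' = 00 44 8f e7 83 7a.
K' ⊕ ipad = 36 72 b9 d1 b5 4c.  K' ⊕ opad = 5c 18 d3 bb df 26.
Inner input = (K'⊕ipad) ∥ m = 36 72 b9 d1 b5 4c ∥ 6c 53 77 41.
Inner hash: sum = 54+114+185+209+181+76+108+83+119+65 = 1194 → 04 aa.
Outer input = (K'⊕opad) ∥ inner = 5c 18 d3 bb df 26 ∥ 04 aa.
Outer hash (tag): sum = 92+24+211+187+223+38+4+170 = 949 → 03 b5.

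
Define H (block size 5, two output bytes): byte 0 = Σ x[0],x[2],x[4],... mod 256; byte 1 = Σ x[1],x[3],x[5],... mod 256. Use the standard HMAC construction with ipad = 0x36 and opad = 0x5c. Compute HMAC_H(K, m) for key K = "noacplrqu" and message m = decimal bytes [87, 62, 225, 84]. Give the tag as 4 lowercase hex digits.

Key "noacplrqu" = 6e 6f 61 63 70 6c 72 71 75 is 9 bytes > B = 5, so hash it first: H(key) = 26 af, then zero-pad to 5 bytes: K' = 26 af 00 00 00.
K' ⊕ ipad = 10 99 36 36 36.  K' ⊕ opad = 7a f3 5c 5c 5c.
Inner input = (K'⊕ipad) ∥ m = 10 99 36 36 36 ∥ 57 3e e1 54.
Inner hash: even-index sum = 270 mod 256 = 14; odd-index sum = 519 mod 256 = 7 → 0e 07.
Outer input = (K'⊕opad) ∥ inner = 7a f3 5c 5c 5c ∥ 0e 07.
Outer hash (tag): even-index sum = 313 mod 256 = 57; odd-index sum = 349 mod 256 = 93 → 39 5d.

395d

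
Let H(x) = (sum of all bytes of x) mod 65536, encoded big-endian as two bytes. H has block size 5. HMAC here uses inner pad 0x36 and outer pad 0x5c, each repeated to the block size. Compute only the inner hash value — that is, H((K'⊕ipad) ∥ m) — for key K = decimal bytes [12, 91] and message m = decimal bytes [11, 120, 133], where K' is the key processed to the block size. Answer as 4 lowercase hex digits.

0251

Key decimal bytes [12, 91] = 0c 5b is 2 bytes ≤ B = 5; zero-pad to 5 bytes: K' = 0c 5b 00 00 00.
K' ⊕ ipad = 3a 6d 36 36 36.
Inner input = 3a 6d 36 36 36 ∥ 0b 78 85.
Inner hash: sum = 58+109+54+54+54+11+120+133 = 593 → 02 51.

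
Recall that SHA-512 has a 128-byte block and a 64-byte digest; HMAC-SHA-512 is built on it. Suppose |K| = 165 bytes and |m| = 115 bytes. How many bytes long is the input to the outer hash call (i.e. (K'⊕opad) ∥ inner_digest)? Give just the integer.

192

Key is 165 > 128 bytes, so it is hashed to 64 bytes then zero-padded to 128: |K'| = 128.
Outer input = (K'⊕opad) ∥ H(inner) → 128 + 64 = 192 bytes.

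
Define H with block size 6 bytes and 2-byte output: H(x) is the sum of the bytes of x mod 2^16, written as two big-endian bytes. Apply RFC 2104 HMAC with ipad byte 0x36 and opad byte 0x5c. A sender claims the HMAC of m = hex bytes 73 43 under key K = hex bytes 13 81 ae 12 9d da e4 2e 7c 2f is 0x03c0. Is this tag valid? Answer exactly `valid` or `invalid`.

Key hex bytes 13 81 ae 12 9d da e4 2e 7c 2f is 10 bytes > B = 6, so hash it first: H(key) = 04 88, then zero-pad to 6 bytes: K' = 04 88 00 00 00 00.
K' ⊕ ipad = 32 be 36 36 36 36; K' ⊕ opad = 58 d4 5c 5c 5c 5c.
Inner hash: sum = 50+190+54+54+54+54+115+67 = 638 → 02 7e.
Outer hash (recomputed tag): sum = 88+212+92+92+92+92+2+126 = 796 → 03 1c.
Recomputed tag = 031c; claimed = 03c0 → mismatch.

invalid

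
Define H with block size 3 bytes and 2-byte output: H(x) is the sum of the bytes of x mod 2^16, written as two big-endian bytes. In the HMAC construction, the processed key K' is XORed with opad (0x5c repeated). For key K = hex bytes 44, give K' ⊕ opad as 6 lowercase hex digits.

185c5c

Key hex bytes 44 is 1 byte ≤ B = 3; zero-pad to 3 bytes: K' = 44 00 00.
XOR each byte with 0x5c: 44⊕5c=18, 00⊕5c=5c, 00⊕5c=5c.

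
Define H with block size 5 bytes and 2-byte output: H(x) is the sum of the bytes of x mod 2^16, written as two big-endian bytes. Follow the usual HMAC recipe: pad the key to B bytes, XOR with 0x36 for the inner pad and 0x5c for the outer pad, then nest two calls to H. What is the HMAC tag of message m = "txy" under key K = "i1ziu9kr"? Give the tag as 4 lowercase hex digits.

Key "i1ziu9kr" = 69 31 7a 69 75 39 6b 72 is 8 bytes > B = 5, so hash it first: H(key) = 03 08, then zero-pad to 5 bytes: K' = 03 08 00 00 00.
K' ⊕ ipad = 35 3e 36 36 36.  K' ⊕ opad = 5f 54 5c 5c 5c.
Inner input = (K'⊕ipad) ∥ m = 35 3e 36 36 36 ∥ 74 78 79.
Inner hash: sum = 53+62+54+54+54+116+120+121 = 634 → 02 7a.
Outer input = (K'⊕opad) ∥ inner = 5f 54 5c 5c 5c ∥ 02 7a.
Outer hash (tag): sum = 95+84+92+92+92+2+122 = 579 → 02 43.

0243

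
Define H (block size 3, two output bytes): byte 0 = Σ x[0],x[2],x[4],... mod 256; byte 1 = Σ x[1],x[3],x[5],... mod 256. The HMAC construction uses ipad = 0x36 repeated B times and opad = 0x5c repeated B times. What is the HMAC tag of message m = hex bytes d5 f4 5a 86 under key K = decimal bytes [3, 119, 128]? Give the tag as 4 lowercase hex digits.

Key decimal bytes [3, 119, 128] = 03 77 80 is exactly B = 3 bytes: K' = 03 77 80.
K' ⊕ ipad = 35 41 b6.  K' ⊕ opad = 5f 2b dc.
Inner input = (K'⊕ipad) ∥ m = 35 41 b6 ∥ d5 f4 5a 86.
Inner hash: even-index sum = 613 mod 256 = 101; odd-index sum = 368 mod 256 = 112 → 65 70.
Outer input = (K'⊕opad) ∥ inner = 5f 2b dc ∥ 65 70.
Outer hash (tag): even-index sum = 427 mod 256 = 171; odd-index sum = 144 mod 256 = 144 → ab 90.

ab90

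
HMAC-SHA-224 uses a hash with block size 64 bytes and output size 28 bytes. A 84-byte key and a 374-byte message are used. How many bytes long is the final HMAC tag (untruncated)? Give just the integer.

28

The tag is one SHA-224 digest: 28 bytes.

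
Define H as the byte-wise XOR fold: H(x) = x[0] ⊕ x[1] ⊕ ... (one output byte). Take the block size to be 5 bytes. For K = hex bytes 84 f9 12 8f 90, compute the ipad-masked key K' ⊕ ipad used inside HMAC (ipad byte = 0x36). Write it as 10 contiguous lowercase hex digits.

Key hex bytes 84 f9 12 8f 90 is exactly B = 5 bytes: K' = 84 f9 12 8f 90.
XOR each byte with 0x36: 84⊕36=b2, f9⊕36=cf, 12⊕36=24, 8f⊕36=b9, 90⊕36=a6.

b2cf24b9a6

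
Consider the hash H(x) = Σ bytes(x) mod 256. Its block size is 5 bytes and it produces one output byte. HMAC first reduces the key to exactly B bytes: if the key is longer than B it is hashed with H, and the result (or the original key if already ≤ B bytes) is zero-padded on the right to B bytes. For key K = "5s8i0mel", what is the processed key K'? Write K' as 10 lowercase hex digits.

b700000000

|K| = 8 > B = 5, so first hash the key.
H(K): sum = 53+115+56+105+48+109+101+108 = 695; mod 256 = 183 → b7.
Zero-pad H(K) = b7 to 5 bytes: K' = b7 00 00 00 00.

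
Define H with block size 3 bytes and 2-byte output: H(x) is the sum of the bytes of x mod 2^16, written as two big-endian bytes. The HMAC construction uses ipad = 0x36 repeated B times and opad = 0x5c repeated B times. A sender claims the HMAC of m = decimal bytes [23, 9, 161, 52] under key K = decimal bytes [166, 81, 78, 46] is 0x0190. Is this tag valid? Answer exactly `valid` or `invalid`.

Key decimal bytes [166, 81, 78, 46] = a6 51 4e 2e is 4 bytes > B = 3, so hash it first: H(key) = 01 73, then zero-pad to 3 bytes: K' = 01 73 00.
K' ⊕ ipad = 37 45 36; K' ⊕ opad = 5d 2f 5c.
Inner hash: sum = 55+69+54+23+9+161+52 = 423 → 01 a7.
Outer hash (recomputed tag): sum = 93+47+92+1+167 = 400 → 01 90.
Recomputed tag = 0190; claimed = 0190 → match.

valid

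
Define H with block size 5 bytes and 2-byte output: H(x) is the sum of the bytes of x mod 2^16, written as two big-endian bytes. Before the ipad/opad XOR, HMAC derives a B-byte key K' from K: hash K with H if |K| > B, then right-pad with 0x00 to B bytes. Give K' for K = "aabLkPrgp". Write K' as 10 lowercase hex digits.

|K| = 9 > B = 5, so first hash the key.
H(K): sum = 97+97+98+76+107+80+114+103+112 = 884 → 03 74.
Zero-pad H(K) = 03 74 to 5 bytes: K' = 03 74 00 00 00.

0374000000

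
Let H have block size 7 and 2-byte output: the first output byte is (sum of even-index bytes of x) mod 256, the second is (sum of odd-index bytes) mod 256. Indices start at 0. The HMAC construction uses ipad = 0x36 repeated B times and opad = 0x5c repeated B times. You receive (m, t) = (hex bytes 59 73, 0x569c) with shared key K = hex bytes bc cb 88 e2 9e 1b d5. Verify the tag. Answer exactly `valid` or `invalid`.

Key hex bytes bc cb 88 e2 9e 1b d5 is exactly B = 7 bytes: K' = bc cb 88 e2 9e 1b d5.
K' ⊕ ipad = 8a fd be d4 a8 2d e3; K' ⊕ opad = e0 97 d4 be c2 47 89.
Inner hash: even-index sum = 838 mod 256 = 70; odd-index sum = 599 mod 256 = 87 → 46 57.
Outer hash (recomputed tag): even-index sum = 854 mod 256 = 86; odd-index sum = 482 mod 256 = 226 → 56 e2.
Recomputed tag = 56e2; claimed = 569c → mismatch.

invalid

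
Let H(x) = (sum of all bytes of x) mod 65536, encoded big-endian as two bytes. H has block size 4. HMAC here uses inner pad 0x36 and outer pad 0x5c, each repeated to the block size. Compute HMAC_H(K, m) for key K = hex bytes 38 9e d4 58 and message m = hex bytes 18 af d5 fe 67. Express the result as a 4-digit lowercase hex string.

01be

Key hex bytes 38 9e d4 58 is exactly B = 4 bytes: K' = 38 9e d4 58.
K' ⊕ ipad = 0e a8 e2 6e.  K' ⊕ opad = 64 c2 88 04.
Inner input = (K'⊕ipad) ∥ m = 0e a8 e2 6e ∥ 18 af d5 fe 67.
Inner hash: sum = 14+168+226+110+24+175+213+254+103 = 1287 → 05 07.
Outer input = (K'⊕opad) ∥ inner = 64 c2 88 04 ∥ 05 07.
Outer hash (tag): sum = 100+194+136+4+5+7 = 446 → 01 be.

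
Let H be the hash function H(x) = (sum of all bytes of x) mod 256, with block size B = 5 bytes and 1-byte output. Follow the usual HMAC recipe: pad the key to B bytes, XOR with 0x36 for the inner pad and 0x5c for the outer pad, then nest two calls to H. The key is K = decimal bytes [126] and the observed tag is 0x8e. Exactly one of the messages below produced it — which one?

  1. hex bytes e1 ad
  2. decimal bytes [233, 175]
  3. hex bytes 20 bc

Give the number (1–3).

Key decimal bytes [126] = 7e is 1 byte ≤ B = 5; zero-pad to 5 bytes: K' = 7e 00 00 00 00.
K' ⊕ ipad = 48 36 36 36 36; K' ⊕ opad = 22 5c 5c 5c 5c.
m1: inner = H(48 36 36 36 36 e1 ad) = ae; tag = H(22 5c 5c 5c 5c ae) = 40
m2: inner = H(48 36 36 36 36 e9 af) = b8; tag = H(22 5c 5c 5c 5c b8) = 4a
m3: inner = H(48 36 36 36 36 20 bc) = fc; tag = H(22 5c 5c 5c 5c fc) = 8e ← matches

3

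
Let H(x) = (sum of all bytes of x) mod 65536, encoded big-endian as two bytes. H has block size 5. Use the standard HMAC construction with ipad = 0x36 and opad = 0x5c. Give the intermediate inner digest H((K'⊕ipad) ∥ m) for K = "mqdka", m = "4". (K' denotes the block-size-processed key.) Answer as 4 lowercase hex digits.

01dc

Key "mqdka" = 6d 71 64 6b 61 is exactly B = 5 bytes: K' = 6d 71 64 6b 61.
K' ⊕ ipad = 5b 47 52 5d 57.
Inner input = 5b 47 52 5d 57 ∥ 34.
Inner hash: sum = 91+71+82+93+87+52 = 476 → 01 dc.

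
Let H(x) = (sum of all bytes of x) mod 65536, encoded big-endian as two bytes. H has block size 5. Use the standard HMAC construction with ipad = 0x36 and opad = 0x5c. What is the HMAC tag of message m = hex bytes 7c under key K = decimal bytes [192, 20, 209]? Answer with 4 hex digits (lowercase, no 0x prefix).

Key decimal bytes [192, 20, 209] = c0 14 d1 is 3 bytes ≤ B = 5; zero-pad to 5 bytes: K' = c0 14 d1 00 00.
K' ⊕ ipad = f6 22 e7 36 36.  K' ⊕ opad = 9c 48 8d 5c 5c.
Inner input = (K'⊕ipad) ∥ m = f6 22 e7 36 36 ∥ 7c.
Inner hash: sum = 246+34+231+54+54+124 = 743 → 02 e7.
Outer input = (K'⊕opad) ∥ inner = 9c 48 8d 5c 5c ∥ 02 e7.
Outer hash (tag): sum = 156+72+141+92+92+2+231 = 786 → 03 12.

0312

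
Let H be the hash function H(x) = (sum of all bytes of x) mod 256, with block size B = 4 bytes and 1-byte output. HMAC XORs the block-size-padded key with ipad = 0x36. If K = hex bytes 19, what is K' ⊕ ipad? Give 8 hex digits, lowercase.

2f363636

Key hex bytes 19 is 1 byte ≤ B = 4; zero-pad to 4 bytes: K' = 19 00 00 00.
XOR each byte with 0x36: 19⊕36=2f, 00⊕36=36, 00⊕36=36, 00⊕36=36.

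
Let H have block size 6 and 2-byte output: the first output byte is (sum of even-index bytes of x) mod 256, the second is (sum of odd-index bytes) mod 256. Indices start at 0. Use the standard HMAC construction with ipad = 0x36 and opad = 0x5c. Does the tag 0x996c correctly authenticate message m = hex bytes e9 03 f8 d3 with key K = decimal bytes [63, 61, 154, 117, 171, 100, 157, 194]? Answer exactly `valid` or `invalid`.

Key decimal bytes [63, 61, 154, 117, 171, 100, 157, 194] = 3f 3d 9a 75 ab 64 9d c2 is 8 bytes > B = 6, so hash it first: H(key) = 21 d8, then zero-pad to 6 bytes: K' = 21 d8 00 00 00 00.
K' ⊕ ipad = 17 ee 36 36 36 36; K' ⊕ opad = 7d 84 5c 5c 5c 5c.
Inner hash: even-index sum = 612 mod 256 = 100; odd-index sum = 560 mod 256 = 48 → 64 30.
Outer hash (recomputed tag): even-index sum = 409 mod 256 = 153; odd-index sum = 364 mod 256 = 108 → 99 6c.
Recomputed tag = 996c; claimed = 996c → match.

valid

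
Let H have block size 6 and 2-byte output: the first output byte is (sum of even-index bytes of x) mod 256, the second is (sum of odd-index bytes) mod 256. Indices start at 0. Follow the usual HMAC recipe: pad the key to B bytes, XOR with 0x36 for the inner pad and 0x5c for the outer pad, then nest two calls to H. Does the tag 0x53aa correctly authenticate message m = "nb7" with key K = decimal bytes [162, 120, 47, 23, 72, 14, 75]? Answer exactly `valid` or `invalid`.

invalid

Key decimal bytes [162, 120, 47, 23, 72, 14, 75] = a2 78 2f 17 48 0e 4b is 7 bytes > B = 6, so hash it first: H(key) = 64 9d, then zero-pad to 6 bytes: K' = 64 9d 00 00 00 00.
K' ⊕ ipad = 52 ab 36 36 36 36; K' ⊕ opad = 38 c1 5c 5c 5c 5c.
Inner hash: even-index sum = 355 mod 256 = 99; odd-index sum = 377 mod 256 = 121 → 63 79.
Outer hash (recomputed tag): even-index sum = 339 mod 256 = 83; odd-index sum = 498 mod 256 = 242 → 53 f2.
Recomputed tag = 53f2; claimed = 53aa → mismatch.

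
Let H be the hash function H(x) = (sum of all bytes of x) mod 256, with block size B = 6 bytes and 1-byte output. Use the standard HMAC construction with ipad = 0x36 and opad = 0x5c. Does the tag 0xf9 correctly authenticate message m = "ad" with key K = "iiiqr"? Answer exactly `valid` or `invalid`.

valid

Key "iiiqr" = 69 69 69 71 72 is 5 bytes ≤ B = 6; zero-pad to 6 bytes: K' = 69 69 69 71 72 00.
K' ⊕ ipad = 5f 5f 5f 47 44 36; K' ⊕ opad = 35 35 35 2d 2e 5c.
Inner hash: sum = 95+95+95+71+68+54+97+100 = 675; mod 256 = 163 → a3.
Outer hash (recomputed tag): sum = 53+53+53+45+46+92+163 = 505; mod 256 = 249 → f9.
Recomputed tag = f9; claimed = f9 → match.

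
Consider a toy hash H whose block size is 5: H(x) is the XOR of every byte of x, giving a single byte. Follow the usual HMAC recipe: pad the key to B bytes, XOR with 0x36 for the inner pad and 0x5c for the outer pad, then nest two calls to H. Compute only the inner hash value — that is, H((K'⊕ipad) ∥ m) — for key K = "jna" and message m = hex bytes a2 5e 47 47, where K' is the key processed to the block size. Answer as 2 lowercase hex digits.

Key "jna" = 6a 6e 61 is 3 bytes ≤ B = 5; zero-pad to 5 bytes: K' = 6a 6e 61 00 00.
K' ⊕ ipad = 5c 58 57 36 36.
Inner input = 5c 58 57 36 36 ∥ a2 5e 47 47.
Inner hash: XOR 5c⊕58⊕57⊕36⊕36⊕a2⊕5e⊕47⊕47 = af.

af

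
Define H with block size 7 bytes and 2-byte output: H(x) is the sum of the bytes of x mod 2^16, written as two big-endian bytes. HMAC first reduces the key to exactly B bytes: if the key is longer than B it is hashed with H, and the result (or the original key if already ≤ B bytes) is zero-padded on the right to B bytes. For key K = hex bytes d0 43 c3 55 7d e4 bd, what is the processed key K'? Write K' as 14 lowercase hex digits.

d043c3557de4bd

Key hex bytes d0 43 c3 55 7d e4 bd is exactly B = 7 bytes: K' = d0 43 c3 55 7d e4 bd.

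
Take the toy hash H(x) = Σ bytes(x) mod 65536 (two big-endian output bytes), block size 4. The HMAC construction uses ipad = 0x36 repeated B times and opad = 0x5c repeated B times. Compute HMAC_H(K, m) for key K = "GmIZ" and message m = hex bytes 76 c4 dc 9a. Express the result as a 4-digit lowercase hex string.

00d2

Key "GmIZ" = 47 6d 49 5a is exactly B = 4 bytes: K' = 47 6d 49 5a.
K' ⊕ ipad = 71 5b 7f 6c.  K' ⊕ opad = 1b 31 15 06.
Inner input = (K'⊕ipad) ∥ m = 71 5b 7f 6c ∥ 76 c4 dc 9a.
Inner hash: sum = 113+91+127+108+118+196+220+154 = 1127 → 04 67.
Outer input = (K'⊕opad) ∥ inner = 1b 31 15 06 ∥ 04 67.
Outer hash (tag): sum = 27+49+21+6+4+103 = 210 → 00 d2.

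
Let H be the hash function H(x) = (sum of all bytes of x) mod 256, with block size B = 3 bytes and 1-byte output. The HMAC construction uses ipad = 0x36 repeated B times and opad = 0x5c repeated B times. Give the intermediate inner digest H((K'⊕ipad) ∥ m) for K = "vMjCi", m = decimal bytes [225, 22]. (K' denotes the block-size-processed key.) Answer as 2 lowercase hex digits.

Key "vMjCi" = 76 4d 6a 43 69 is 5 bytes > B = 3, so hash it first: H(key) = d9, then zero-pad to 3 bytes: K' = d9 00 00.
K' ⊕ ipad = ef 36 36.
Inner input = ef 36 36 ∥ e1 16.
Inner hash: sum = 239+54+54+225+22 = 594; mod 256 = 82 → 52.

52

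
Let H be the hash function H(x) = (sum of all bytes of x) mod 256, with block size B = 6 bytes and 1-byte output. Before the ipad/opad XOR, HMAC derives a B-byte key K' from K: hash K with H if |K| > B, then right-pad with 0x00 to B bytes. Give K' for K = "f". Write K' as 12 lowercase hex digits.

660000000000

Key "f" = 66 is 1 byte ≤ B = 6; zero-pad to 6 bytes: K' = 66 00 00 00 00 00.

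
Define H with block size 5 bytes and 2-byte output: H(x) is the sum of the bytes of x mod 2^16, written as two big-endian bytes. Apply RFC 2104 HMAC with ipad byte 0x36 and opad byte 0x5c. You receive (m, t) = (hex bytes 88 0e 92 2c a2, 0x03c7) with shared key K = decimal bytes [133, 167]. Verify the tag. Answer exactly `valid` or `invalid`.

Key decimal bytes [133, 167] = 85 a7 is 2 bytes ≤ B = 5; zero-pad to 5 bytes: K' = 85 a7 00 00 00.
K' ⊕ ipad = b3 91 36 36 36; K' ⊕ opad = d9 fb 5c 5c 5c.
Inner hash: sum = 179+145+54+54+54+136+14+146+44+162 = 988 → 03 dc.
Outer hash (recomputed tag): sum = 217+251+92+92+92+3+220 = 967 → 03 c7.
Recomputed tag = 03c7; claimed = 03c7 → match.

valid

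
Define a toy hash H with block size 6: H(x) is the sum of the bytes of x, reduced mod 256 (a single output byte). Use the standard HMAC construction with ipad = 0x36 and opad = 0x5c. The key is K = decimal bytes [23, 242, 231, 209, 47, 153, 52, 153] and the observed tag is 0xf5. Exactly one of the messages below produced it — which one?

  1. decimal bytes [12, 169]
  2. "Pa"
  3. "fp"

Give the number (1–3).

2

Key decimal bytes [23, 242, 231, 209, 47, 153, 52, 153] = 17 f2 e7 d1 2f 99 34 99 is 8 bytes > B = 6, so hash it first: H(key) = 56, then zero-pad to 6 bytes: K' = 56 00 00 00 00 00.
K' ⊕ ipad = 60 36 36 36 36 36; K' ⊕ opad = 0a 5c 5c 5c 5c 5c.
m1: inner = H(60 36 36 36 36 36 0c a9) = 23; tag = H(0a 5c 5c 5c 5c 5c 23) = f9
m2: inner = H(60 36 36 36 36 36 50 61) = 1f; tag = H(0a 5c 5c 5c 5c 5c 1f) = f5 ← matches
m3: inner = H(60 36 36 36 36 36 66 70) = 44; tag = H(0a 5c 5c 5c 5c 5c 44) = 1a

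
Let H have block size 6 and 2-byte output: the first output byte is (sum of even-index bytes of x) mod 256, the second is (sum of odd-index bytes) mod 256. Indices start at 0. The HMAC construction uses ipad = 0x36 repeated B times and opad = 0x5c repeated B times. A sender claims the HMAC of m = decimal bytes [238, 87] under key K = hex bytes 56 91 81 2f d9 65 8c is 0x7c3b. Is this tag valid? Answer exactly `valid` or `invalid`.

Key hex bytes 56 91 81 2f d9 65 8c is 7 bytes > B = 6, so hash it first: H(key) = 3c 25, then zero-pad to 6 bytes: K' = 3c 25 00 00 00 00.
K' ⊕ ipad = 0a 13 36 36 36 36; K' ⊕ opad = 60 79 5c 5c 5c 5c.
Inner hash: even-index sum = 356 mod 256 = 100; odd-index sum = 214 mod 256 = 214 → 64 d6.
Outer hash (recomputed tag): even-index sum = 380 mod 256 = 124; odd-index sum = 519 mod 256 = 7 → 7c 07.
Recomputed tag = 7c07; claimed = 7c3b → mismatch.

invalid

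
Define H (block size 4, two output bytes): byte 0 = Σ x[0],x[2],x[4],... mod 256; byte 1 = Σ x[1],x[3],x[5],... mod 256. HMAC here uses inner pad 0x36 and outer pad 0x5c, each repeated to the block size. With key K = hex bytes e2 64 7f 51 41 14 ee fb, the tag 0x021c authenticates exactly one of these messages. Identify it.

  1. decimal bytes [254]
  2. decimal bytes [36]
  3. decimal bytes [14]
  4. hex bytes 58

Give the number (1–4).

1

Key hex bytes e2 64 7f 51 41 14 ee fb is 8 bytes > B = 4, so hash it first: H(key) = 90 c4, then zero-pad to 4 bytes: K' = 90 c4 00 00.
K' ⊕ ipad = a6 f2 36 36; K' ⊕ opad = cc 98 5c 5c.
m1: inner = H(a6 f2 36 36 fe) = da 28; tag = H(cc 98 5c 5c da 28) = 021c ← matches
m2: inner = H(a6 f2 36 36 24) = 00 28; tag = H(cc 98 5c 5c 00 28) = 281c
m3: inner = H(a6 f2 36 36 0e) = ea 28; tag = H(cc 98 5c 5c ea 28) = 121c
m4: inner = H(a6 f2 36 36 58) = 34 28; tag = H(cc 98 5c 5c 34 28) = 5c1c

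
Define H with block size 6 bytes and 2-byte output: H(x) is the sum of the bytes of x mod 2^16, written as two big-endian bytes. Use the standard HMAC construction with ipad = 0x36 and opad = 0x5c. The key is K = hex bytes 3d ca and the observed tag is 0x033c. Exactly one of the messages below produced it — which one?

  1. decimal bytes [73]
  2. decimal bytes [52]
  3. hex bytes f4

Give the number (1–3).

3

Key hex bytes 3d ca is 2 bytes ≤ B = 6; zero-pad to 6 bytes: K' = 3d ca 00 00 00 00.
K' ⊕ ipad = 0b fc 36 36 36 36; K' ⊕ opad = 61 96 5c 5c 5c 5c.
m1: inner = H(0b fc 36 36 36 36 49) = 02 28; tag = H(61 96 5c 5c 5c 5c 02 28) = 0291
m2: inner = H(0b fc 36 36 36 36 34) = 02 13; tag = H(61 96 5c 5c 5c 5c 02 13) = 027c
m3: inner = H(0b fc 36 36 36 36 f4) = 02 d3; tag = H(61 96 5c 5c 5c 5c 02 d3) = 033c ← matches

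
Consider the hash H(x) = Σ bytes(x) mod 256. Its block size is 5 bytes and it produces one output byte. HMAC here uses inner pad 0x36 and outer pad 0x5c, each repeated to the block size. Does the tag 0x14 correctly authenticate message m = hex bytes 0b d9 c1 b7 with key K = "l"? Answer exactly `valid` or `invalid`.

invalid

Key "l" = 6c is 1 byte ≤ B = 5; zero-pad to 5 bytes: K' = 6c 00 00 00 00.
K' ⊕ ipad = 5a 36 36 36 36; K' ⊕ opad = 30 5c 5c 5c 5c.
Inner hash: sum = 90+54+54+54+54+11+217+193+183 = 910; mod 256 = 142 → 8e.
Outer hash (recomputed tag): sum = 48+92+92+92+92+142 = 558; mod 256 = 46 → 2e.
Recomputed tag = 2e; claimed = 14 → mismatch.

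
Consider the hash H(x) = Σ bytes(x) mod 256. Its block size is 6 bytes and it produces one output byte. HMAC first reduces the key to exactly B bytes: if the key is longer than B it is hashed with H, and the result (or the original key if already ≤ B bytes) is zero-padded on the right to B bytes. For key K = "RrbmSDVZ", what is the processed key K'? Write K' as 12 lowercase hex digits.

|K| = 8 > B = 6, so first hash the key.
H(K): sum = 82+114+98+109+83+68+86+90 = 730; mod 256 = 218 → da.
Zero-pad H(K) = da to 6 bytes: K' = da 00 00 00 00 00.

da0000000000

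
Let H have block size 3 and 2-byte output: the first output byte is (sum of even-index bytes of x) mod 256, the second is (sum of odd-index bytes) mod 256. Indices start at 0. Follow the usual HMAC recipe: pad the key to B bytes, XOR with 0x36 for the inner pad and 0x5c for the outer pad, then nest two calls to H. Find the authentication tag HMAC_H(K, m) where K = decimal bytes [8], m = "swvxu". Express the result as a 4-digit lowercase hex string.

Key decimal bytes [8] = 08 is 1 byte ≤ B = 3; zero-pad to 3 bytes: K' = 08 00 00.
K' ⊕ ipad = 3e 36 36.  K' ⊕ opad = 54 5c 5c.
Inner input = (K'⊕ipad) ∥ m = 3e 36 36 ∥ 73 77 76 78 75.
Inner hash: even-index sum = 355 mod 256 = 99; odd-index sum = 404 mod 256 = 148 → 63 94.
Outer input = (K'⊕opad) ∥ inner = 54 5c 5c ∥ 63 94.
Outer hash (tag): even-index sum = 324 mod 256 = 68; odd-index sum = 191 mod 256 = 191 → 44 bf.

44bf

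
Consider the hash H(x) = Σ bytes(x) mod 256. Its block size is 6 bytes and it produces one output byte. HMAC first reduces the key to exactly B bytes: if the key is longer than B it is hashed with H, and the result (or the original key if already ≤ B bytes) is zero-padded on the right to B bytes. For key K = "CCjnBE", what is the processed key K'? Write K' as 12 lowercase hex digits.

43436a6e4245

Key "CCjnBE" = 43 43 6a 6e 42 45 is exactly B = 6 bytes: K' = 43 43 6a 6e 42 45.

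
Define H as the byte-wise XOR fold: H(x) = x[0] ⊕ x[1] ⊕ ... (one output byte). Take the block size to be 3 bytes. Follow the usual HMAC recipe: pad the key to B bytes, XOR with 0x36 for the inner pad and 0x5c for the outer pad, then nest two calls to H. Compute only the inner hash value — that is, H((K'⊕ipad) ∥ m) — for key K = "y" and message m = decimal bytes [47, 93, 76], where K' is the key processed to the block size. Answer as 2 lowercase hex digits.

Key "y" = 79 is 1 byte ≤ B = 3; zero-pad to 3 bytes: K' = 79 00 00.
K' ⊕ ipad = 4f 36 36.
Inner input = 4f 36 36 ∥ 2f 5d 4c.
Inner hash: XOR 4f⊕36⊕36⊕2f⊕5d⊕4c = 71.

71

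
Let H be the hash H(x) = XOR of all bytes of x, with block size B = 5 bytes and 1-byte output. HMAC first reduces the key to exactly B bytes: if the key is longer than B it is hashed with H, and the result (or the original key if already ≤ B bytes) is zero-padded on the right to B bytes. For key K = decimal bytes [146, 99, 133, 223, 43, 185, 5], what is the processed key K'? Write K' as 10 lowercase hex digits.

3c00000000

|K| = 7 > B = 5, so first hash the key.
H(K): XOR 92⊕63⊕85⊕df⊕2b⊕b9⊕05 = 3c.
Zero-pad H(K) = 3c to 5 bytes: K' = 3c 00 00 00 00.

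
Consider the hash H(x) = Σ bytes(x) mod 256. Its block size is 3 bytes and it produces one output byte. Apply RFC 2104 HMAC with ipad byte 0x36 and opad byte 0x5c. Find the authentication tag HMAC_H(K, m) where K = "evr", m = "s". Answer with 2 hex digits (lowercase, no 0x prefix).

db

Key "evr" = 65 76 72 is exactly B = 3 bytes: K' = 65 76 72.
K' ⊕ ipad = 53 40 44.  K' ⊕ opad = 39 2a 2e.
Inner input = (K'⊕ipad) ∥ m = 53 40 44 ∥ 73.
Inner hash: sum = 83+64+68+115 = 330; mod 256 = 74 → 4a.
Outer input = (K'⊕opad) ∥ inner = 39 2a 2e ∥ 4a.
Outer hash (tag): sum = 57+42+46+74 = 219 → db.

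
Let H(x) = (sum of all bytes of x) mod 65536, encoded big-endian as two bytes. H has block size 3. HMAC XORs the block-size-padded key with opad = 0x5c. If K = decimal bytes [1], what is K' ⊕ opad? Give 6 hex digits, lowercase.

5d5c5c

Key decimal bytes [1] = 01 is 1 byte ≤ B = 3; zero-pad to 3 bytes: K' = 01 00 00.
XOR each byte with 0x5c: 01⊕5c=5d, 00⊕5c=5c, 00⊕5c=5c.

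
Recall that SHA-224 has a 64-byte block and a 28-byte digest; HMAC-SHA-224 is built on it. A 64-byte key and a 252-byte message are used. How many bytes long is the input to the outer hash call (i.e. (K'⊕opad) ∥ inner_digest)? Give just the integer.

92

Key is 64 ≤ 64 bytes, zero-padded: |K'| = 64.
Outer input = (K'⊕opad) ∥ H(inner) → 64 + 28 = 92 bytes.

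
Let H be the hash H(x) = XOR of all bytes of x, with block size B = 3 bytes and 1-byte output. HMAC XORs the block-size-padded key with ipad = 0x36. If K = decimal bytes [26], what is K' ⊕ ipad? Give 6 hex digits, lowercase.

Key decimal bytes [26] = 1a is 1 byte ≤ B = 3; zero-pad to 3 bytes: K' = 1a 00 00.
XOR each byte with 0x36: 1a⊕36=2c, 00⊕36=36, 00⊕36=36.

2c3636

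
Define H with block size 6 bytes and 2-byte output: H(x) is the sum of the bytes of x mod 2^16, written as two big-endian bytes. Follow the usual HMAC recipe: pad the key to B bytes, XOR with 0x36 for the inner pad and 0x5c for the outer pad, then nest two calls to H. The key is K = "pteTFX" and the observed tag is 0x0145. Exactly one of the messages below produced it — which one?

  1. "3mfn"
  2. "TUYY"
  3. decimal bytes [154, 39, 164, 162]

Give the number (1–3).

Key "pteTFX" = 70 74 65 54 46 58 is exactly B = 6 bytes: K' = 70 74 65 54 46 58.
K' ⊕ ipad = 46 42 53 62 70 6e; K' ⊕ opad = 2c 28 39 08 1a 04.
m1: inner = H(46 42 53 62 70 6e 33 6d 66 6e) = 03 8f; tag = H(2c 28 39 08 1a 04 03 8f) = 0145 ← matches
m2: inner = H(46 42 53 62 70 6e 54 55 59 59) = 03 76; tag = H(2c 28 39 08 1a 04 03 76) = 012c
m3: inner = H(46 42 53 62 70 6e 9a 27 a4 a2) = 04 22; tag = H(2c 28 39 08 1a 04 04 22) = 00d9

1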